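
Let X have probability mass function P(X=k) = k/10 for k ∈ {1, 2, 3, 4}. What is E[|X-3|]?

E[|X-3|] = Σ |x-3|·P(X=x)
 = 2·1/10 + 1·1/5 + 0·3/10 + 1·2/5
 = 1/5 + 1/5 + 0 + 2/5
 = 4/5

0.8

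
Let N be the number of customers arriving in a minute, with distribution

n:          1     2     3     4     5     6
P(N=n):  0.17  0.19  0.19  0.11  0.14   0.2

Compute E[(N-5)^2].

E[(N-5)^2] = Σ (n-5)^2·P(N=n)
 = 16·0.17 + 9·0.19 + 4·0.19 + 1·0.11 + 0·0.14 + 1·0.2
 = 2.72 + 1.71 + 0.76 + 0.11 + 0 + 0.2
 = 5.5

5.5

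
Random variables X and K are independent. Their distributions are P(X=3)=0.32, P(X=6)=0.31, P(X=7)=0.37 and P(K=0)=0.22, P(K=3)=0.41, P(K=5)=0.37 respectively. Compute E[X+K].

E[X+K] = Σ_x Σ_k (x+k) · P(X=x)P(K=k)
 = 3·0.0704 + 6·0.1312 + 8·0.1184 + 6·0.0682 + 9·0.1271 + 11·0.1147 + 7·0.0814 + 10·0.1517 + 12·0.1369
 = 0.2112 + 0.7872 + 0.9472 + 0.4092 + 1.1439 + 1.2617 + 0.5698 + 1.517 + 1.6428
 = 8.49

8.49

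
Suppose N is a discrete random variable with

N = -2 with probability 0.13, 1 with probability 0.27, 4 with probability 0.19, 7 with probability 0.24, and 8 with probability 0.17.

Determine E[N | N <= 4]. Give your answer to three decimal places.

P(N <= 4) = 0.13 + 0.27 + 0.19 = 0.59.
E[N | N <= 4] = [(-2)·0.13 + 1·0.27 + 4·0.19] / 0.59
 = 0.77 / 0.59
 = 77/59

1.305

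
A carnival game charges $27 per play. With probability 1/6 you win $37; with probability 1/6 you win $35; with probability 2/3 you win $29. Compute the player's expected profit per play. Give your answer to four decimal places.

E[payout] = 37·1/6 + 35·1/6 + 29·2/3
 = 37/6 + 35/6 + 58/3
 = 94/3
Net = 94/3 - 27 = 13/3

4.3333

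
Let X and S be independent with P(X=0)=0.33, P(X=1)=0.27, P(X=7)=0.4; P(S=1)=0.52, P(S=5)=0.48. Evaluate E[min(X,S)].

1.438

E[min(X,S)] = Σ_x Σ_s min(x,s) · P(X=x)P(S=s)
 = 0·0.1716 + 0·0.1584 + 1·0.1404 + 1·0.1296 + 1·0.208 + 5·0.192
 = 0 + 0 + 0.1404 + 0.1296 + 0.208 + 0.96
 = 1.438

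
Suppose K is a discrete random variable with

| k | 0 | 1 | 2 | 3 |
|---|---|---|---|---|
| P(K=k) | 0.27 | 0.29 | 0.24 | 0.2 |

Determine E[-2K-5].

-7.74

E[-2K-5] = Σ (-2k-5)·P(K=k)
 = (-5)·0.27 + (-7)·0.29 + (-9)·0.24 + (-11)·0.2
 = (-1.35) + (-2.03) + (-2.16) + (-2.2)
 = -7.74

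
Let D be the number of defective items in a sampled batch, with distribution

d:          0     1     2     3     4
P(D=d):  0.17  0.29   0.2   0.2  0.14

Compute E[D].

E[D] = Σ d·P(D=d)
 = 0·0.17 + 1·0.29 + 2·0.2 + 3·0.2 + 4·0.14
 = 0 + 0.29 + 0.4 + 0.6 + 0.56
 = 1.85

1.85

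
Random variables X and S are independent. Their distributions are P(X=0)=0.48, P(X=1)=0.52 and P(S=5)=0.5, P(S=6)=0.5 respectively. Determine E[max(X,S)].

5.5

E[max(X,S)] = Σ_x Σ_s max(x,s) · P(X=x)P(S=s)
 = 5·0.24 + 6·0.24 + 5·0.26 + 6·0.26
 = 1.2 + 1.44 + 1.3 + 1.56
 = 5.5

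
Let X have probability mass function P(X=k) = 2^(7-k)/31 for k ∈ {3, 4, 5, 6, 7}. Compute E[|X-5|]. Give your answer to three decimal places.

1.419

E[|X-5|] = Σ |x-5|·P(X=x)
 = 2·16/31 + 1·8/31 + 0·4/31 + 1·2/31 + 2·1/31
 = 32/31 + 8/31 + 0 + 2/31 + 2/31
 = 44/31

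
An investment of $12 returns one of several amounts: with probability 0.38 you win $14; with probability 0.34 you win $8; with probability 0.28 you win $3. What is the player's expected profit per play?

E[payout] = 14·0.38 + 8·0.34 + 3·0.28
 = 5.32 + 2.72 + 0.84
 = 8.88
Net = 8.88 - 12 = -3.12

-3.12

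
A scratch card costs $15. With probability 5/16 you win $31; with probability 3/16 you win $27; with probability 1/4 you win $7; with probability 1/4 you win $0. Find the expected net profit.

E[payout] = 31·5/16 + 27·3/16 + 7·1/4 + 0·1/4
 = 155/16 + 81/16 + 7/4 + 0
 = 33/2
Net = 33/2 - 15 = 3/2

1.5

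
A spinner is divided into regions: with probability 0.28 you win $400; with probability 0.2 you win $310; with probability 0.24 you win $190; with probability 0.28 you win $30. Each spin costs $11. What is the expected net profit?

E[payout] = 400·0.28 + 310·0.2 + 190·0.24 + 30·0.28
 = 112 + 62 + 45.6 + 8.4
 = 228
Net = 228 - 11 = 217

217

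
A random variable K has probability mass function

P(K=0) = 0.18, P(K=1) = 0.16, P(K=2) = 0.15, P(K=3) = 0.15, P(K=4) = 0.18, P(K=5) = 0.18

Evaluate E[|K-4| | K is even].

P(K is even) = 0.18 + 0.15 + 0.18 = 0.51.
E[|K-4| | K is even] = [4·0.18 + 2·0.15 + 0·0.18] / 0.51
 = 1.02 / 0.51
 = 2

2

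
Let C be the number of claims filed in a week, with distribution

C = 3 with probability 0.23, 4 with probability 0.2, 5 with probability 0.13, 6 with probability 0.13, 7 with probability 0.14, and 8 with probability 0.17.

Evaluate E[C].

E[C] = Σ c·P(C=c)
 = 3·0.23 + 4·0.2 + 5·0.13 + 6·0.13 + 7·0.14 + 8·0.17
 = 0.69 + 0.8 + 0.65 + 0.78 + 0.98 + 1.36
 = 5.26

5.26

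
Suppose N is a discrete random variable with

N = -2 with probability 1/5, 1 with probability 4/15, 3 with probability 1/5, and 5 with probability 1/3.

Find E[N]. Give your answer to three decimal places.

2.133

E[N] = Σ n·P(N=n)
 = (-2)·1/5 + 1·4/15 + 3·1/5 + 5·1/3
 = (-2/5) + 4/15 + 3/5 + 5/3
 = 32/15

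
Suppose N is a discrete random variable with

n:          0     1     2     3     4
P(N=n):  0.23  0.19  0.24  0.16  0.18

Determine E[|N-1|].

1.33

E[|N-1|] = Σ |n-1|·P(N=n)
 = 1·0.23 + 0·0.19 + 1·0.24 + 2·0.16 + 3·0.18
 = 0.23 + 0 + 0.24 + 0.32 + 0.54
 = 1.33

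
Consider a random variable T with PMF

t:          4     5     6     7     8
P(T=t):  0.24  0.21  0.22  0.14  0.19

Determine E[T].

5.83

E[T] = Σ t·P(T=t)
 = 4·0.24 + 5·0.21 + 6·0.22 + 7·0.14 + 8·0.19
 = 0.96 + 1.05 + 1.32 + 0.98 + 1.52
 = 5.83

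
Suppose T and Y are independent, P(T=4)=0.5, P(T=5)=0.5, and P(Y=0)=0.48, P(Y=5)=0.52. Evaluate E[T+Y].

7.1

E[T+Y] = Σ_t Σ_y (t+y) · P(T=t)P(Y=y)
 = 4·0.24 + 9·0.26 + 5·0.24 + 10·0.26
 = 0.96 + 2.34 + 1.2 + 2.6
 = 7.1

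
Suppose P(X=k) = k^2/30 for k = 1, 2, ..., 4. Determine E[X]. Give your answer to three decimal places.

E[X] = Σ x·P(X=x)
 = 1·1/30 + 2·2/15 + 3·3/10 + 4·8/15
 = 1/30 + 4/15 + 9/10 + 32/15
 = 10/3

3.333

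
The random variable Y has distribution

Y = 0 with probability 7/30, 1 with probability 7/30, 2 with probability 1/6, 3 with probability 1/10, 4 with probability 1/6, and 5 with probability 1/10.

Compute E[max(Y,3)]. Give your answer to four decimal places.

3.3667

E[max(Y,3)] = Σ max(y,3)·P(Y=y)
 = 3·7/30 + 3·7/30 + 3·1/6 + 3·1/10 + 4·1/6 + 5·1/10
 = 7/10 + 7/10 + 1/2 + 3/10 + 2/3 + 1/2
 = 101/30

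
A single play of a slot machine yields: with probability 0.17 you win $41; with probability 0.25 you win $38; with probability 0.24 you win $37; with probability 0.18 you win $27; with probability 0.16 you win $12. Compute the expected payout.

E[payout] = 41·0.17 + 38·0.25 + 37·0.24 + 27·0.18 + 12·0.16
 = 6.97 + 9.5 + 8.88 + 4.86 + 1.92
 = 32.13

32.13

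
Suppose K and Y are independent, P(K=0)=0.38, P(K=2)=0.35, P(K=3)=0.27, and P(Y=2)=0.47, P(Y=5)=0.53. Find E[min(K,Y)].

E[min(K,Y)] = Σ_k Σ_y min(k,y) · P(K=k)P(Y=y)
 = 0·0.1786 + 0·0.2014 + 2·0.1645 + 2·0.1855 + 2·0.1269 + 3·0.1431
 = 0 + 0 + 0.329 + 0.371 + 0.2538 + 0.4293
 = 1.3831

1.3831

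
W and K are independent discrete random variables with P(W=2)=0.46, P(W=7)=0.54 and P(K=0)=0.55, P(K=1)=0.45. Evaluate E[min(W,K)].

0.45

E[min(W,K)] = Σ_w Σ_k min(w,k) · P(W=w)P(K=k)
 = 0·0.253 + 1·0.207 + 0·0.297 + 1·0.243
 = 0 + 0.207 + 0 + 0.243
 = 0.45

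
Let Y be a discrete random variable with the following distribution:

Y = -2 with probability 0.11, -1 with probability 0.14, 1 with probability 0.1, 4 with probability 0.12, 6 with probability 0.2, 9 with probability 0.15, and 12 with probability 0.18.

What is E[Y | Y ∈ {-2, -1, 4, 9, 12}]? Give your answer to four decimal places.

5.1857

P(Y ∈ {-2, -1, 4, 9, 12}) = 0.11 + 0.14 + 0.12 + 0.15 + 0.18 = 0.7.
E[Y | Y ∈ {-2, -1, 4, 9, 12}] = [(-2)·0.11 + (-1)·0.14 + 4·0.12 + 9·0.15 + 12·0.18] / 0.7
 = 3.63 / 0.7
 = 363/70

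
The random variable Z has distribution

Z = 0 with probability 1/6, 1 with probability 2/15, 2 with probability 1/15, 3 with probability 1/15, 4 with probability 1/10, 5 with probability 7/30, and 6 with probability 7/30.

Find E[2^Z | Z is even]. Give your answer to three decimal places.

29.941

P(Z is even) = 1/6 + 1/15 + 1/10 + 7/30 = 17/30.
E[2^Z | Z is even] = [1·1/6 + 4·1/15 + 16·1/10 + 64·7/30] / (17/30)
 = 509/30 / (17/30)
 = 509/17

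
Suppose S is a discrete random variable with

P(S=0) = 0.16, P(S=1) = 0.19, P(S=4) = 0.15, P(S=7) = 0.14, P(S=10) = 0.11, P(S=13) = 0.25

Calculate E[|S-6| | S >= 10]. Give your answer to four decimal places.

6.0833

P(S >= 10) = 0.11 + 0.25 = 0.36.
E[|S-6| | S >= 10] = [4·0.11 + 7·0.25] / 0.36
 = 2.19 / 0.36
 = 73/12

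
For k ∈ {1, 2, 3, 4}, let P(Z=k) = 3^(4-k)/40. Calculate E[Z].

E[Z] = Σ z·P(Z=z)
 = 1·27/40 + 2·9/40 + 3·3/40 + 4·1/40
 = 27/40 + 9/20 + 9/40 + 1/10
 = 29/20

1.45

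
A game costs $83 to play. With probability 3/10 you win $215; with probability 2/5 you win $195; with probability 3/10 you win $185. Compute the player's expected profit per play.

115

E[payout] = 215·3/10 + 195·2/5 + 185·3/10
 = 129/2 + 78 + 111/2
 = 198
Net = 198 - 83 = 115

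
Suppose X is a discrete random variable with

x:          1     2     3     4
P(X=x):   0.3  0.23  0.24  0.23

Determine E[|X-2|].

E[|X-2|] = Σ |x-2|·P(X=x)
 = 1·0.3 + 0·0.23 + 1·0.24 + 2·0.23
 = 0.3 + 0 + 0.24 + 0.46
 = 1

1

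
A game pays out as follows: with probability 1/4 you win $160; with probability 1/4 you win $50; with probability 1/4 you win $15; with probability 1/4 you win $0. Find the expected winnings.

56.25

E[payout] = 160·1/4 + 50·1/4 + 15·1/4 + 0·1/4
 = 40 + 25/2 + 15/4 + 0
 = 225/4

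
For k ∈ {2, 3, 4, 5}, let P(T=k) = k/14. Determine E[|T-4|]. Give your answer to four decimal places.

0.8571

E[|T-4|] = Σ |t-4|·P(T=t)
 = 2·1/7 + 1·3/14 + 0·2/7 + 1·5/14
 = 2/7 + 3/14 + 0 + 5/14
 = 6/7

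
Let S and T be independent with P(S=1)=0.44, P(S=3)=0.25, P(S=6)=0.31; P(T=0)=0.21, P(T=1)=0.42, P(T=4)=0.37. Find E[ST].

E[ST] = Σ_s Σ_t st · P(S=s)P(T=t)
 = 0·0.0924 + 1·0.1848 + 4·0.1628 + 0·0.0525 + 3·0.105 + 12·0.0925 + 0·0.0651 + 6·0.1302 + 24·0.1147
 = 0 + 0.1848 + 0.6512 + 0 + 0.315 + 1.11 + 0 + 0.7812 + 2.7528
 = 5.795

5.795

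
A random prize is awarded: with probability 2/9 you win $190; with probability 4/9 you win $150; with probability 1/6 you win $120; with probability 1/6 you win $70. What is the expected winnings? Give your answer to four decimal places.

140.5556

E[payout] = 190·2/9 + 150·4/9 + 120·1/6 + 70·1/6
 = 380/9 + 200/3 + 20 + 35/3
 = 1265/9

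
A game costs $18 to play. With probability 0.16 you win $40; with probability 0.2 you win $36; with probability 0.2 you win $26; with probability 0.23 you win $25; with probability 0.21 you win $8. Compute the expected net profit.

8.23

E[payout] = 40·0.16 + 36·0.2 + 26·0.2 + 25·0.23 + 8·0.21
 = 6.4 + 7.2 + 5.2 + 5.75 + 1.68
 = 26.23
Net = 26.23 - 18 = 8.23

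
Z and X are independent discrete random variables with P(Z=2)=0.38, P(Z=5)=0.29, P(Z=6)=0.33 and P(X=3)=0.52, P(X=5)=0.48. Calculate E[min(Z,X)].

3.2152

E[min(Z,X)] = Σ_z Σ_x min(z,x) · P(Z=z)P(X=x)
 = 2·0.1976 + 2·0.1824 + 3·0.1508 + 5·0.1392 + 3·0.1716 + 5·0.1584
 = 0.3952 + 0.3648 + 0.4524 + 0.696 + 0.5148 + 0.792
 = 3.2152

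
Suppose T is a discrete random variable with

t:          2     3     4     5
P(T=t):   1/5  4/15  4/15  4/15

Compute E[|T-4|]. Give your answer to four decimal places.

0.9333

E[|T-4|] = Σ |t-4|·P(T=t)
 = 2·1/5 + 1·4/15 + 0·4/15 + 1·4/15
 = 2/5 + 4/15 + 0 + 4/15
 = 14/15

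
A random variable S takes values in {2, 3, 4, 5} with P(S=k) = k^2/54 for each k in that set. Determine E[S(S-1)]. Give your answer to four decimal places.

13.9630

E[S(S-1)] = Σ s(s-1)·P(S=s)
 = 2·2/27 + 6·1/6 + 12·8/27 + 20·25/54
 = 4/27 + 1 + 32/9 + 250/27
 = 377/27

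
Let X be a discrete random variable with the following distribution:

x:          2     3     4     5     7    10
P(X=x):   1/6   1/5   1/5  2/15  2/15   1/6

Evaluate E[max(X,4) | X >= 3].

5.84

P(X >= 3) = 1/5 + 1/5 + 2/15 + 2/15 + 1/6 = 5/6.
E[max(X,4) | X >= 3] = [4·1/5 + 4·1/5 + 5·2/15 + 7·2/15 + 10·1/6] / (5/6)
 = 73/15 / (5/6)
 = 146/25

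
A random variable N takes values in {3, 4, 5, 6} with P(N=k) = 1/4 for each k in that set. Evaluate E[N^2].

21.5

E[N^2] = Σ n^2·P(N=n)
 = 9·1/4 + 16·1/4 + 25·1/4 + 36·1/4
 = 9/4 + 4 + 25/4 + 9
 = 43/2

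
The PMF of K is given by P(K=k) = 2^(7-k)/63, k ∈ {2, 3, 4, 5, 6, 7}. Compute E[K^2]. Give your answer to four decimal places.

9.8571

E[K^2] = Σ k^2·P(K=k)
 = 4·32/63 + 9·16/63 + 16·8/63 + 25·4/63 + 36·2/63 + 49·1/63
 = 128/63 + 16/7 + 128/63 + 100/63 + 8/7 + 7/9
 = 69/7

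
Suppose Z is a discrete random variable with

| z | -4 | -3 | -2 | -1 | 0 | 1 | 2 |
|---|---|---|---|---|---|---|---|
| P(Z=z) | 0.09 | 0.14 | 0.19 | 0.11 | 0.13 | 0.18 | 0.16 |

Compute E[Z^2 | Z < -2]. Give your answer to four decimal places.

11.7391

P(Z < -2) = 0.09 + 0.14 = 0.23.
E[Z^2 | Z < -2] = [16·0.09 + 9·0.14] / 0.23
 = 2.7 / 0.23
 = 270/23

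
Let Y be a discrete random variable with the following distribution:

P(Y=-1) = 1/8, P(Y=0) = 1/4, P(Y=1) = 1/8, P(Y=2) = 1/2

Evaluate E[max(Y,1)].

E[max(Y,1)] = Σ max(y,1)·P(Y=y)
 = 1·1/8 + 1·1/4 + 1·1/8 + 2·1/2
 = 1/8 + 1/4 + 1/8 + 1
 = 3/2

1.5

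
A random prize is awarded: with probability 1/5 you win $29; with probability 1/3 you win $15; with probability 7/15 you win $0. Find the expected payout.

E[payout] = 29·1/5 + 15·1/3 + 0·7/15
 = 29/5 + 5 + 0
 = 54/5

10.8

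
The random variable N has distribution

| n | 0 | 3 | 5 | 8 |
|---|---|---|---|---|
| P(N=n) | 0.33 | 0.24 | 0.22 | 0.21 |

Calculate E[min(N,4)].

2.44

E[min(N,4)] = Σ min(n,4)·P(N=n)
 = 0·0.33 + 3·0.24 + 4·0.22 + 4·0.21
 = 0 + 0.72 + 0.88 + 0.84
 = 2.44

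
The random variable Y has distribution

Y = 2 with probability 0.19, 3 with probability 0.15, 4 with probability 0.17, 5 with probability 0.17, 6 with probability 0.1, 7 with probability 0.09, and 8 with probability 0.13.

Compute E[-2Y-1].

-10.26

E[-2Y-1] = Σ (-2y-1)·P(Y=y)
 = (-5)·0.19 + (-7)·0.15 + (-9)·0.17 + (-11)·0.17 + (-13)·0.1 + (-15)·0.09 + (-17)·0.13
 = (-0.95) + (-1.05) + (-1.53) + (-1.87) + (-1.3) + (-1.35) + (-2.21)
 = -10.26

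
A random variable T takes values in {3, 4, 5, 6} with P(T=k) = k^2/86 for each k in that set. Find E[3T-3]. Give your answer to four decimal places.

12.0698

E[3T-3] = Σ (3t-3)·P(T=t)
 = 6·9/86 + 9·8/43 + 12·25/86 + 15·18/43
 = 27/43 + 72/43 + 150/43 + 270/43
 = 519/43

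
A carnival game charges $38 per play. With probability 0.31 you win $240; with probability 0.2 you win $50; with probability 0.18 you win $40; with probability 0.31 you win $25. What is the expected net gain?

61.35

E[payout] = 240·0.31 + 50·0.2 + 40·0.18 + 25·0.31
 = 74.4 + 10 + 7.2 + 7.75
 = 99.35
Net = 99.35 - 38 = 61.35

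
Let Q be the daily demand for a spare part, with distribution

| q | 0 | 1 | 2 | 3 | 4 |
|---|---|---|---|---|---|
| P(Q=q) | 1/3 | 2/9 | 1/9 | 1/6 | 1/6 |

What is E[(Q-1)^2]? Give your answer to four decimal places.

2.6111

E[(Q-1)^2] = Σ (q-1)^2·P(Q=q)
 = 1·1/3 + 0·2/9 + 1·1/9 + 4·1/6 + 9·1/6
 = 1/3 + 0 + 1/9 + 2/3 + 3/2
 = 47/18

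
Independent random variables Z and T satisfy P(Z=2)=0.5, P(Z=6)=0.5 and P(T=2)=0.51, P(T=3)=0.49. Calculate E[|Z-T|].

2

E[|Z-T|] = Σ_z Σ_t |z-t| · P(Z=z)P(T=t)
 = 0·0.255 + 1·0.245 + 4·0.255 + 3·0.245
 = 0 + 0.245 + 1.02 + 0.735
 = 2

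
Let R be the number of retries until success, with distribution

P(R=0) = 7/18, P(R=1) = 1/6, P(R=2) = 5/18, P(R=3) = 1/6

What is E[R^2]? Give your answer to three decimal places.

E[R^2] = Σ r^2·P(R=r)
 = 0·7/18 + 1·1/6 + 4·5/18 + 9·1/6
 = 0 + 1/6 + 10/9 + 3/2
 = 25/9

2.778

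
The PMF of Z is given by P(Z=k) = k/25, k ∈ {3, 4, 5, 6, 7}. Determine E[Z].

E[Z] = Σ z·P(Z=z)
 = 3·3/25 + 4·4/25 + 5·1/5 + 6·6/25 + 7·7/25
 = 9/25 + 16/25 + 1 + 36/25 + 49/25
 = 27/5

5.4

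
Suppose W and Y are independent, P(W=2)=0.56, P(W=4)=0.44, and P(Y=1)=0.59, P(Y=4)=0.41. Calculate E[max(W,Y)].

E[max(W,Y)] = Σ_w Σ_y max(w,y) · P(W=w)P(Y=y)
 = 2·0.3304 + 4·0.2296 + 4·0.2596 + 4·0.1804
 = 0.6608 + 0.9184 + 1.0384 + 0.7216
 = 3.3392

3.3392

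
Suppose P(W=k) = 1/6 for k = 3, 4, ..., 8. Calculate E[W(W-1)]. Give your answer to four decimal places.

27.6667

E[W(W-1)] = Σ w(w-1)·P(W=w)
 = 6·1/6 + 12·1/6 + 20·1/6 + 30·1/6 + 42·1/6 + 56·1/6
 = 1 + 2 + 10/3 + 5 + 7 + 28/3
 = 83/3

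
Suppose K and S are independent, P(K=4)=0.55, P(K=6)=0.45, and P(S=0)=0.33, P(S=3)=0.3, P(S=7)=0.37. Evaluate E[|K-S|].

E[|K-S|] = Σ_k Σ_s |k-s| · P(K=k)P(S=s)
 = 4·0.1815 + 1·0.165 + 3·0.2035 + 6·0.1485 + 3·0.135 + 1·0.1665
 = 0.726 + 0.165 + 0.6105 + 0.891 + 0.405 + 0.1665
 = 2.964

2.964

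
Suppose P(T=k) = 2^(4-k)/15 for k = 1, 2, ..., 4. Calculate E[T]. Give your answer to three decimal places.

1.733

E[T] = Σ t·P(T=t)
 = 1·8/15 + 2·4/15 + 3·2/15 + 4·1/15
 = 8/15 + 8/15 + 2/5 + 4/15
 = 26/15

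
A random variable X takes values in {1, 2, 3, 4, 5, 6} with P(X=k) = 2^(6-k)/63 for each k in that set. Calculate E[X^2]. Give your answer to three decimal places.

E[X^2] = Σ x^2·P(X=x)
 = 1·32/63 + 4·16/63 + 9·8/63 + 16·4/63 + 25·2/63 + 36·1/63
 = 32/63 + 64/63 + 8/7 + 64/63 + 50/63 + 4/7
 = 106/21

5.048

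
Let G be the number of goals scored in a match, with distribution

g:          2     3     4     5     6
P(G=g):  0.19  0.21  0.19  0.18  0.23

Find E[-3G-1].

E[-3G-1] = Σ (-3g-1)·P(G=g)
 = (-7)·0.19 + (-10)·0.21 + (-13)·0.19 + (-16)·0.18 + (-19)·0.23
 = (-1.33) + (-2.1) + (-2.47) + (-2.88) + (-4.37)
 = -13.15

-13.15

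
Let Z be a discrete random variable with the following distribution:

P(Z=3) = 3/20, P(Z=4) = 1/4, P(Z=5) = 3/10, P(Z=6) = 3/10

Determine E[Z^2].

23.65

E[Z^2] = Σ z^2·P(Z=z)
 = 9·3/20 + 16·1/4 + 25·3/10 + 36·3/10
 = 27/20 + 4 + 15/2 + 54/5
 = 473/20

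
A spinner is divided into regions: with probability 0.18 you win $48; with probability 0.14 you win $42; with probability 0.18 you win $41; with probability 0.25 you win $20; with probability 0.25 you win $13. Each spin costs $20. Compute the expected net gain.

10.15

E[payout] = 48·0.18 + 42·0.14 + 41·0.18 + 20·0.25 + 13·0.25
 = 8.64 + 5.88 + 7.38 + 5 + 3.25
 = 30.15
Net = 30.15 - 20 = 10.15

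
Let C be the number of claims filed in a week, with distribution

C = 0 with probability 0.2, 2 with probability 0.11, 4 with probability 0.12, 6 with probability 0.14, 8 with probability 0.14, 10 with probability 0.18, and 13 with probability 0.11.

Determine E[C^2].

E[C^2] = Σ c^2·P(C=c)
 = 0·0.2 + 4·0.11 + 16·0.12 + 36·0.14 + 64·0.14 + 100·0.18 + 169·0.11
 = 0 + 0.44 + 1.92 + 5.04 + 8.96 + 18 + 18.59
 = 52.95

52.95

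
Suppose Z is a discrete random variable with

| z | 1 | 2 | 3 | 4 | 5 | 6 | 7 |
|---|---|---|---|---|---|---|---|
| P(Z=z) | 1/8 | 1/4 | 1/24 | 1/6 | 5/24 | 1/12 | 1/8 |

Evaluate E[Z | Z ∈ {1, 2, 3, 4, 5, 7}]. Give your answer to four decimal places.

3.6364

P(Z ∈ {1, 2, 3, 4, 5, 7}) = 1/8 + 1/4 + 1/24 + 1/6 + 5/24 + 1/8 = 11/12.
E[Z | Z ∈ {1, 2, 3, 4, 5, 7}] = [1·1/8 + 2·1/4 + 3·1/24 + 4·1/6 + 5·5/24 + 7·1/8] / (11/12)
 = 10/3 / (11/12)
 = 40/11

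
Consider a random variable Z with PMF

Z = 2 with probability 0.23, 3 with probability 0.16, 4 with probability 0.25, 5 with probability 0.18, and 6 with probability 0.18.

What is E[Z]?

E[Z] = Σ z·P(Z=z)
 = 2·0.23 + 3·0.16 + 4·0.25 + 5·0.18 + 6·0.18
 = 0.46 + 0.48 + 1 + 0.9 + 1.08
 = 3.92

3.92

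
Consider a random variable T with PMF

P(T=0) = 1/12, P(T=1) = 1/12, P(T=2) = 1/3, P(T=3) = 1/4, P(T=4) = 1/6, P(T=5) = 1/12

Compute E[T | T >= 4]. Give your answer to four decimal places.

P(T >= 4) = 1/6 + 1/12 = 1/4.
E[T | T >= 4] = [4·1/6 + 5·1/12] / (1/4)
 = 13/12 / (1/4)
 = 13/3

4.3333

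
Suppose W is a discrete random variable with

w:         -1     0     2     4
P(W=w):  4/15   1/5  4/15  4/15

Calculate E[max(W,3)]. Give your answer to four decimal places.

E[max(W,3)] = Σ max(w,3)·P(W=w)
 = 3·4/15 + 3·1/5 + 3·4/15 + 4·4/15
 = 4/5 + 3/5 + 4/5 + 16/15
 = 49/15

3.2667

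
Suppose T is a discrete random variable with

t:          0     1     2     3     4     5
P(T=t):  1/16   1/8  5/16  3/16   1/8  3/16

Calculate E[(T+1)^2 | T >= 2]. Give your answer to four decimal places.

19.3077

P(T >= 2) = 5/16 + 3/16 + 1/8 + 3/16 = 13/16.
E[(T+1)^2 | T >= 2] = [9·5/16 + 16·3/16 + 25·1/8 + 36·3/16] / (13/16)
 = 251/16 / (13/16)
 = 251/13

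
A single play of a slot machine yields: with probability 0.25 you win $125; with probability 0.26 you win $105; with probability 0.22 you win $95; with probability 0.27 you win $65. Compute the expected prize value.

E[payout] = 125·0.25 + 105·0.26 + 95·0.22 + 65·0.27
 = 31.25 + 27.3 + 20.9 + 17.55
 = 97

97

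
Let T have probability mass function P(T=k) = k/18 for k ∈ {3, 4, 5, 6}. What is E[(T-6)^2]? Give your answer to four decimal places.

E[(T-6)^2] = Σ (t-6)^2·P(T=t)
 = 9·1/6 + 4·2/9 + 1·5/18 + 0·1/3
 = 3/2 + 8/9 + 5/18 + 0
 = 8/3

2.6667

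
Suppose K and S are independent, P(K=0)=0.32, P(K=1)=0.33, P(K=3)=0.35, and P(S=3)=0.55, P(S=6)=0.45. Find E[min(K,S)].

1.38

E[min(K,S)] = Σ_k Σ_s min(k,s) · P(K=k)P(S=s)
 = 0·0.176 + 0·0.144 + 1·0.1815 + 1·0.1485 + 3·0.1925 + 3·0.1575
 = 0 + 0 + 0.1815 + 0.1485 + 0.5775 + 0.4725
 = 1.38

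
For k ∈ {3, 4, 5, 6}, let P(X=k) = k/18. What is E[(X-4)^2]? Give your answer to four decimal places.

1.7778

E[(X-4)^2] = Σ (x-4)^2·P(X=x)
 = 1·1/6 + 0·2/9 + 1·5/18 + 4·1/3
 = 1/6 + 0 + 5/18 + 4/3
 = 16/9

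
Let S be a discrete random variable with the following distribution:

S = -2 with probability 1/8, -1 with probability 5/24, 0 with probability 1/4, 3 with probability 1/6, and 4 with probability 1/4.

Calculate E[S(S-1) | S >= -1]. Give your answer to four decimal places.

P(S >= -1) = 5/24 + 1/4 + 1/6 + 1/4 = 7/8.
E[S(S-1) | S >= -1] = [2·5/24 + 0·1/4 + 6·1/6 + 12·1/4] / (7/8)
 = 53/12 / (7/8)
 = 106/21

5.0476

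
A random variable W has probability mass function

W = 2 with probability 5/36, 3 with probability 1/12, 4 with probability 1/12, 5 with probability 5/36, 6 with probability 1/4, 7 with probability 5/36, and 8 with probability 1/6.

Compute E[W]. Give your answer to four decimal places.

E[W] = Σ w·P(W=w)
 = 2·5/36 + 3·1/12 + 4·1/12 + 5·5/36 + 6·1/4 + 7·5/36 + 8·1/6
 = 5/18 + 1/4 + 1/3 + 25/36 + 3/2 + 35/36 + 4/3
 = 193/36

5.3611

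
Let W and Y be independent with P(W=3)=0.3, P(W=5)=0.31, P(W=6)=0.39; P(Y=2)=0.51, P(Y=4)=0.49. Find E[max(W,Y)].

E[max(W,Y)] = Σ_w Σ_y max(w,y) · P(W=w)P(Y=y)
 = 3·0.153 + 4·0.147 + 5·0.1581 + 5·0.1519 + 6·0.1989 + 6·0.1911
 = 0.459 + 0.588 + 0.7905 + 0.7595 + 1.1934 + 1.1466
 = 4.937

4.937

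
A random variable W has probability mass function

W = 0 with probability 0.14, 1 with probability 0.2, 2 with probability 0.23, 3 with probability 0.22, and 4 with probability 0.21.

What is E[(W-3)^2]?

2.5

E[(W-3)^2] = Σ (w-3)^2·P(W=w)
 = 9·0.14 + 4·0.2 + 1·0.23 + 0·0.22 + 1·0.21
 = 1.26 + 0.8 + 0.23 + 0 + 0.21
 = 2.5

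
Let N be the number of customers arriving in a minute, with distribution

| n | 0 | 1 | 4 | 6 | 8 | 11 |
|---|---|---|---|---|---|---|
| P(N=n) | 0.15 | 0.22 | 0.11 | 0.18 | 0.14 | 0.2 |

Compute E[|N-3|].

E[|N-3|] = Σ |n-3|·P(N=n)
 = 3·0.15 + 2·0.22 + 1·0.11 + 3·0.18 + 5·0.14 + 8·0.2
 = 0.45 + 0.44 + 0.11 + 0.54 + 0.7 + 1.6
 = 3.84

3.84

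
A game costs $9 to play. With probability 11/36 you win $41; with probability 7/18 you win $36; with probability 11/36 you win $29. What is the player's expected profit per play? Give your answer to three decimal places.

26.389

E[payout] = 41·11/36 + 36·7/18 + 29·11/36
 = 451/36 + 14 + 319/36
 = 637/18
Net = 637/18 - 9 = 475/18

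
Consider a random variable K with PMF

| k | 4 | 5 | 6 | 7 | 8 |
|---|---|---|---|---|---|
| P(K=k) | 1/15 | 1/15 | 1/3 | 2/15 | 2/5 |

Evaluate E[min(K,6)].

E[min(K,6)] = Σ min(k,6)·P(K=k)
 = 4·1/15 + 5·1/15 + 6·1/3 + 6·2/15 + 6·2/5
 = 4/15 + 1/3 + 2 + 4/5 + 12/5
 = 29/5

5.8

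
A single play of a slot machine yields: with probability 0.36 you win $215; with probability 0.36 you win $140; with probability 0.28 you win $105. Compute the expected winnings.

E[payout] = 215·0.36 + 140·0.36 + 105·0.28
 = 77.4 + 50.4 + 29.4
 = 157.2

157.2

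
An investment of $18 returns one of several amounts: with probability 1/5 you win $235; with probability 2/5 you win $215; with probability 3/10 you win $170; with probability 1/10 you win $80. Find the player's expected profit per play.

174

E[payout] = 235·1/5 + 215·2/5 + 170·3/10 + 80·1/10
 = 47 + 86 + 51 + 8
 = 192
Net = 192 - 18 = 174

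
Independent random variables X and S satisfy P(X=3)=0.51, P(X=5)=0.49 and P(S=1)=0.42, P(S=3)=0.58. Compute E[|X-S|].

1.82

E[|X-S|] = Σ_x Σ_s |x-s| · P(X=x)P(S=s)
 = 2·0.2142 + 0·0.2958 + 4·0.2058 + 2·0.2842
 = 0.4284 + 0 + 0.8232 + 0.5684
 = 1.82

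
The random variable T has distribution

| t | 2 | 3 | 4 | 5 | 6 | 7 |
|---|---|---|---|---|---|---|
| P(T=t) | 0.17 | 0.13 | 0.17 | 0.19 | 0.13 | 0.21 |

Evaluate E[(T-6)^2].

4.97

E[(T-6)^2] = Σ (t-6)^2·P(T=t)
 = 16·0.17 + 9·0.13 + 4·0.17 + 1·0.19 + 0·0.13 + 1·0.21
 = 2.72 + 1.17 + 0.68 + 0.19 + 0 + 0.21
 = 4.97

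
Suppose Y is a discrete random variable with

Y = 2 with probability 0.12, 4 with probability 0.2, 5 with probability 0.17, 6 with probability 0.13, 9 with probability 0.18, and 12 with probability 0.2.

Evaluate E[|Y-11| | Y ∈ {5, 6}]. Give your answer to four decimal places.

5.5667

P(Y ∈ {5, 6}) = 0.17 + 0.13 = 0.3.
E[|Y-11| | Y ∈ {5, 6}] = [6·0.17 + 5·0.13] / 0.3
 = 1.67 / 0.3
 = 167/30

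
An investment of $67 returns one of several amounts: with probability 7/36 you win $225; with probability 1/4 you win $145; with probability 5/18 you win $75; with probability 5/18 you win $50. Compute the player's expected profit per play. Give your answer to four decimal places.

47.7222

E[payout] = 225·7/36 + 145·1/4 + 75·5/18 + 50·5/18
 = 175/4 + 145/4 + 125/6 + 125/9
 = 2065/18
Net = 2065/18 - 67 = 859/18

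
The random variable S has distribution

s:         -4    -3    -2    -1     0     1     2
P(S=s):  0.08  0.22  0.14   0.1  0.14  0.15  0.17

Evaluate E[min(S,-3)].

E[min(S,-3)] = Σ min(s,-3)·P(S=s)
 = (-4)·0.08 + (-3)·0.22 + (-3)·0.14 + (-3)·0.1 + (-3)·0.14 + (-3)·0.15 + (-3)·0.17
 = (-0.32) + (-0.66) + (-0.42) + (-0.3) + (-0.42) + (-0.45) + (-0.51)
 = -3.08

-3.08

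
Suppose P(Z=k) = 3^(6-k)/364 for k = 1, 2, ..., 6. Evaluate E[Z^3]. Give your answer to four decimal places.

E[Z^3] = Σ z^3·P(Z=z)
 = 1·243/364 + 8·81/364 + 27·27/364 + 64·9/364 + 125·3/364 + 216·1/364
 = 243/364 + 162/91 + 729/364 + 144/91 + 375/364 + 54/91
 = 2787/364

7.6566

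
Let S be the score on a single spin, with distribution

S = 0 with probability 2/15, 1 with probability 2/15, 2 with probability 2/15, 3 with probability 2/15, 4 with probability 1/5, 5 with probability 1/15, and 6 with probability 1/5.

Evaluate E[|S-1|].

2.4

E[|S-1|] = Σ |s-1|·P(S=s)
 = 1·2/15 + 0·2/15 + 1·2/15 + 2·2/15 + 3·1/5 + 4·1/15 + 5·1/5
 = 2/15 + 0 + 2/15 + 4/15 + 3/5 + 4/15 + 1
 = 12/5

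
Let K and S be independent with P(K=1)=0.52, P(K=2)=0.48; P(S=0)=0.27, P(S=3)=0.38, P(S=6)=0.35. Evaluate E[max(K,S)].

3.6396

E[max(K,S)] = Σ_k Σ_s max(k,s) · P(K=k)P(S=s)
 = 1·0.1404 + 3·0.1976 + 6·0.182 + 2·0.1296 + 3·0.1824 + 6·0.168
 = 0.1404 + 0.5928 + 1.092 + 0.2592 + 0.5472 + 1.008
 = 3.6396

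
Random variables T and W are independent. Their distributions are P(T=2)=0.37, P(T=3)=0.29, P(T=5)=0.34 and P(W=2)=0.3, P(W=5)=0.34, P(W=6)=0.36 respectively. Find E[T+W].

7.77

E[T+W] = Σ_t Σ_w (t+w) · P(T=t)P(W=w)
 = 4·0.111 + 7·0.1258 + 8·0.1332 + 5·0.087 + 8·0.0986 + 9·0.1044 + 7·0.102 + 10·0.1156 + 11·0.1224
 = 0.444 + 0.8806 + 1.0656 + 0.435 + 0.7888 + 0.9396 + 0.714 + 1.156 + 1.3464
 = 7.77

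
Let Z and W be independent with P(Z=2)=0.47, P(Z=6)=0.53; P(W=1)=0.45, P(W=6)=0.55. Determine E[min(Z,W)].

E[min(Z,W)] = Σ_z Σ_w min(z,w) · P(Z=z)P(W=w)
 = 1·0.2115 + 2·0.2585 + 1·0.2385 + 6·0.2915
 = 0.2115 + 0.517 + 0.2385 + 1.749
 = 2.716

2.716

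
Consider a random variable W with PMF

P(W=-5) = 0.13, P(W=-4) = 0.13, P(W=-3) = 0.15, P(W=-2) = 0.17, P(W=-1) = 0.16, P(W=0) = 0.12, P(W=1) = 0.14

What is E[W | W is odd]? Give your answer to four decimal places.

-1.9310

P(W is odd) = 0.13 + 0.15 + 0.16 + 0.14 = 0.58.
E[W | W is odd] = [(-5)·0.13 + (-3)·0.15 + (-1)·0.16 + 1·0.14] / 0.58
 = -1.12 / 0.58
 = -56/29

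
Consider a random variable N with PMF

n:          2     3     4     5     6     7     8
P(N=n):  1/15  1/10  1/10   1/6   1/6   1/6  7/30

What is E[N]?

E[N] = Σ n·P(N=n)
 = 2·1/15 + 3·1/10 + 4·1/10 + 5·1/6 + 6·1/6 + 7·1/6 + 8·7/30
 = 2/15 + 3/10 + 2/5 + 5/6 + 1 + 7/6 + 28/15
 = 57/10

5.7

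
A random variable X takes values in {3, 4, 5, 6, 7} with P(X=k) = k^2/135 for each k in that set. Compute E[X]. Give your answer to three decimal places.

5.741

E[X] = Σ x·P(X=x)
 = 3·1/15 + 4·16/135 + 5·5/27 + 6·4/15 + 7·49/135
 = 1/5 + 64/135 + 25/27 + 8/5 + 343/135
 = 155/27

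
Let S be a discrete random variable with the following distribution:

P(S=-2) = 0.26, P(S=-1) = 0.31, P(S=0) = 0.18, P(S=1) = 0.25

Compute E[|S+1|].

E[|S+1|] = Σ |s+1|·P(S=s)
 = 1·0.26 + 0·0.31 + 1·0.18 + 2·0.25
 = 0.26 + 0 + 0.18 + 0.5
 = 0.94

0.94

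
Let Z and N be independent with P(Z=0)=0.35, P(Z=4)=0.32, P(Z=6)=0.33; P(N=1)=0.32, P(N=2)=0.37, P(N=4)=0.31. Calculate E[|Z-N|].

2.57

E[|Z-N|] = Σ_z Σ_n |z-n| · P(Z=z)P(N=n)
 = 1·0.112 + 2·0.1295 + 4·0.1085 + 3·0.1024 + 2·0.1184 + 0·0.0992 + 5·0.1056 + 4·0.1221 + 2·0.1023
 = 0.112 + 0.259 + 0.434 + 0.3072 + 0.2368 + 0 + 0.528 + 0.4884 + 0.2046
 = 2.57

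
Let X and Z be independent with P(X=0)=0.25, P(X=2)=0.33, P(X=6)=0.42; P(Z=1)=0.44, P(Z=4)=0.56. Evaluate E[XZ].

E[XZ] = Σ_x Σ_z xz · P(X=x)P(Z=z)
 = 0·0.11 + 0·0.14 + 2·0.1452 + 8·0.1848 + 6·0.1848 + 24·0.2352
 = 0 + 0 + 0.2904 + 1.4784 + 1.1088 + 5.6448
 = 8.5224

8.5224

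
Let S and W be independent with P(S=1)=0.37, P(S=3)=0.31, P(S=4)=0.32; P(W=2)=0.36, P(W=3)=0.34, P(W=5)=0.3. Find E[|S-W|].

E[|S-W|] = Σ_s Σ_w |s-w| · P(S=s)P(W=w)
 = 1·0.1332 + 2·0.1258 + 4·0.111 + 1·0.1116 + 0·0.1054 + 2·0.093 + 2·0.1152 + 1·0.1088 + 1·0.096
 = 0.1332 + 0.2516 + 0.444 + 0.1116 + 0 + 0.186 + 0.2304 + 0.1088 + 0.096
 = 1.5616

1.5616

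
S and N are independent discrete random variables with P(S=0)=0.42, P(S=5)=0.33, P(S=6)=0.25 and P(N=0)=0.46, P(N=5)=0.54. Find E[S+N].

E[S+N] = Σ_s Σ_n (s+n) · P(S=s)P(N=n)
 = 0·0.1932 + 5·0.2268 + 5·0.1518 + 10·0.1782 + 6·0.115 + 11·0.135
 = 0 + 1.134 + 0.759 + 1.782 + 0.69 + 1.485
 = 5.85

5.85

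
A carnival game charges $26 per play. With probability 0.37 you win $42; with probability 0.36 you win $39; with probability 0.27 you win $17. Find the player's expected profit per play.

8.17

E[payout] = 42·0.37 + 39·0.36 + 17·0.27
 = 15.54 + 14.04 + 4.59
 = 34.17
Net = 34.17 - 26 = 8.17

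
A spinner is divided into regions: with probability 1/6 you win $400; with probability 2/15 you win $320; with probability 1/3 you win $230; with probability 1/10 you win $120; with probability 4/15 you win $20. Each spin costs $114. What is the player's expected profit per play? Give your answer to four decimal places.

E[payout] = 400·1/6 + 320·2/15 + 230·1/3 + 120·1/10 + 20·4/15
 = 200/3 + 128/3 + 230/3 + 12 + 16/3
 = 610/3
Net = 610/3 - 114 = 268/3

89.3333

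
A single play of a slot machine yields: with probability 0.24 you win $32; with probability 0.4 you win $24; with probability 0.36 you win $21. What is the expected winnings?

24.84

E[payout] = 32·0.24 + 24·0.4 + 21·0.36
 = 7.68 + 9.6 + 7.56
 = 24.84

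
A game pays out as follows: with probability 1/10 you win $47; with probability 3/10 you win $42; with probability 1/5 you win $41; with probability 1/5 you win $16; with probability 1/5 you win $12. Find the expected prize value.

31.1

E[payout] = 47·1/10 + 42·3/10 + 41·1/5 + 16·1/5 + 12·1/5
 = 47/10 + 63/5 + 41/5 + 16/5 + 12/5
 = 311/10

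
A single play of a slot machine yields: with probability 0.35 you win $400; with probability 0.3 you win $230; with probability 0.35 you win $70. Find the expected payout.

E[payout] = 400·0.35 + 230·0.3 + 70·0.35
 = 140 + 69 + 24.5
 = 233.5

233.5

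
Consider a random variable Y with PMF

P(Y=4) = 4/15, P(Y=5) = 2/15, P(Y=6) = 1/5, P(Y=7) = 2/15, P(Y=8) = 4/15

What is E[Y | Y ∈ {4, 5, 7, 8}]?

P(Y ∈ {4, 5, 7, 8}) = 4/15 + 2/15 + 2/15 + 4/15 = 4/5.
E[Y | Y ∈ {4, 5, 7, 8}] = [4·4/15 + 5·2/15 + 7·2/15 + 8·4/15] / (4/5)
 = 24/5 / (4/5)
 = 6

6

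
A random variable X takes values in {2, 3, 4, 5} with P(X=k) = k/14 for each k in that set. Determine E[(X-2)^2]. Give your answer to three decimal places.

4.571

E[(X-2)^2] = Σ (x-2)^2·P(X=x)
 = 0·1/7 + 1·3/14 + 4·2/7 + 9·5/14
 = 0 + 3/14 + 8/7 + 45/14
 = 32/7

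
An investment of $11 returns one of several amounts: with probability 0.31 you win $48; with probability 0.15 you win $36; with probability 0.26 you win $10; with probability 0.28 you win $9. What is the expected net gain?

14.4

E[payout] = 48·0.31 + 36·0.15 + 10·0.26 + 9·0.28
 = 14.88 + 5.4 + 2.6 + 2.52
 = 25.4
Net = 25.4 - 11 = 14.4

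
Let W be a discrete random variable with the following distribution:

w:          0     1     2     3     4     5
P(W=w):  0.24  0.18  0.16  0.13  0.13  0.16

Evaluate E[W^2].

8.07

E[W^2] = Σ w^2·P(W=w)
 = 0·0.24 + 1·0.18 + 4·0.16 + 9·0.13 + 16·0.13 + 25·0.16
 = 0 + 0.18 + 0.64 + 1.17 + 2.08 + 4
 = 8.07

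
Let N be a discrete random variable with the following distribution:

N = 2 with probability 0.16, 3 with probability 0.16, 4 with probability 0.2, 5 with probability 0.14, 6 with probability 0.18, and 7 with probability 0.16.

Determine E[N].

4.5

E[N] = Σ n·P(N=n)
 = 2·0.16 + 3·0.16 + 4·0.2 + 5·0.14 + 6·0.18 + 7·0.16
 = 0.32 + 0.48 + 0.8 + 0.7 + 1.08 + 1.12
 = 4.5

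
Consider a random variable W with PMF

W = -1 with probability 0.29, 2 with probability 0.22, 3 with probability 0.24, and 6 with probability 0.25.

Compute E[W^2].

12.33

E[W^2] = Σ w^2·P(W=w)
 = 1·0.29 + 4·0.22 + 9·0.24 + 36·0.25
 = 0.29 + 0.88 + 2.16 + 9
 = 12.33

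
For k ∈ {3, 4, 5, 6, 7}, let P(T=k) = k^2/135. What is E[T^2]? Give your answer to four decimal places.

34.5111

E[T^2] = Σ t^2·P(T=t)
 = 9·1/15 + 16·16/135 + 25·5/27 + 36·4/15 + 49·49/135
 = 3/5 + 256/135 + 125/27 + 48/5 + 2401/135
 = 1553/45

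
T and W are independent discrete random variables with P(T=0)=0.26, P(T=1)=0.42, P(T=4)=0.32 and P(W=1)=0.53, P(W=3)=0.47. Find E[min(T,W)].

1.0408

E[min(T,W)] = Σ_t Σ_w min(t,w) · P(T=t)P(W=w)
 = 0·0.1378 + 0·0.1222 + 1·0.2226 + 1·0.1974 + 1·0.1696 + 3·0.1504
 = 0 + 0 + 0.2226 + 0.1974 + 0.1696 + 0.4512
 = 1.0408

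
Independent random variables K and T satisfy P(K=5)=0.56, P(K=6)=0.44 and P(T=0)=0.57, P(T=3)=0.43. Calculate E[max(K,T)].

5.44

E[max(K,T)] = Σ_k Σ_t max(k,t) · P(K=k)P(T=t)
 = 5·0.3192 + 5·0.2408 + 6·0.2508 + 6·0.1892
 = 1.596 + 1.204 + 1.5048 + 1.1352
 = 5.44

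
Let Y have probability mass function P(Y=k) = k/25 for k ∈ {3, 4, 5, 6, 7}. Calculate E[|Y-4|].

1.64

E[|Y-4|] = Σ |y-4|·P(Y=y)
 = 1·3/25 + 0·4/25 + 1·1/5 + 2·6/25 + 3·7/25
 = 3/25 + 0 + 1/5 + 12/25 + 21/25
 = 41/25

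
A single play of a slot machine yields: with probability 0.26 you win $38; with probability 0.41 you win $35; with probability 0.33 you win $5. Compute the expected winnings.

E[payout] = 38·0.26 + 35·0.41 + 5·0.33
 = 9.88 + 14.35 + 1.65
 = 25.88

25.88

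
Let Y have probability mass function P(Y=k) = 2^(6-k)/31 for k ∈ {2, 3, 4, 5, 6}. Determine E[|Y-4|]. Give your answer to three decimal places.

E[|Y-4|] = Σ |y-4|·P(Y=y)
 = 2·16/31 + 1·8/31 + 0·4/31 + 1·2/31 + 2·1/31
 = 32/31 + 8/31 + 0 + 2/31 + 2/31
 = 44/31

1.419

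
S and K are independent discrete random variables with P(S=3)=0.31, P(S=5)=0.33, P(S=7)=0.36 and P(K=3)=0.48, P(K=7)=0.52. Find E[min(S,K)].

E[min(S,K)] = Σ_s Σ_k min(s,k) · P(S=s)P(K=k)
 = 3·0.1488 + 3·0.1612 + 3·0.1584 + 5·0.1716 + 3·0.1728 + 7·0.1872
 = 0.4464 + 0.4836 + 0.4752 + 0.858 + 0.5184 + 1.3104
 = 4.092

4.092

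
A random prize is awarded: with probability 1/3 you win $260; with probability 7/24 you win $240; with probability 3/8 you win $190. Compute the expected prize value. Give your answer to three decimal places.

E[payout] = 260·1/3 + 240·7/24 + 190·3/8
 = 260/3 + 70 + 285/4
 = 2735/12

227.917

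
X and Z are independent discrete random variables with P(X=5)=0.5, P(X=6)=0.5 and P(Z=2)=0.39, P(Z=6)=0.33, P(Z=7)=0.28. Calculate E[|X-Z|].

E[|X-Z|] = Σ_x Σ_z |x-z| · P(X=x)P(Z=z)
 = 3·0.195 + 1·0.165 + 2·0.14 + 4·0.195 + 0·0.165 + 1·0.14
 = 0.585 + 0.165 + 0.28 + 0.78 + 0 + 0.14
 = 1.95

1.95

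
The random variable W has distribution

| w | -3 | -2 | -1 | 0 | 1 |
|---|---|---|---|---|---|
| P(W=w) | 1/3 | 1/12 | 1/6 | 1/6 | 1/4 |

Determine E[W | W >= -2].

-0.125

P(W >= -2) = 1/12 + 1/6 + 1/6 + 1/4 = 2/3.
E[W | W >= -2] = [(-2)·1/12 + (-1)·1/6 + 0·1/6 + 1·1/4] / (2/3)
 = -1/12 / (2/3)
 = -1/8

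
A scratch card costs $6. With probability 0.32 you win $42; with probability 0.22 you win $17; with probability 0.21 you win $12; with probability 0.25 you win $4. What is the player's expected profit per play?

14.7

E[payout] = 42·0.32 + 17·0.22 + 12·0.21 + 4·0.25
 = 13.44 + 3.74 + 2.52 + 1
 = 20.7
Net = 20.7 - 6 = 14.7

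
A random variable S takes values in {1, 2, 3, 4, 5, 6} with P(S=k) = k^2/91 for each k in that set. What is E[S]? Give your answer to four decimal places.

E[S] = Σ s·P(S=s)
 = 1·1/91 + 2·4/91 + 3·9/91 + 4·16/91 + 5·25/91 + 6·36/91
 = 1/91 + 8/91 + 27/91 + 64/91 + 125/91 + 216/91
 = 63/13

4.8462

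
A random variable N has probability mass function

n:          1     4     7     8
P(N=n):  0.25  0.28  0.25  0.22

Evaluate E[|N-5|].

E[|N-5|] = Σ |n-5|·P(N=n)
 = 4·0.25 + 1·0.28 + 2·0.25 + 3·0.22
 = 1 + 0.28 + 0.5 + 0.66
 = 2.44

2.44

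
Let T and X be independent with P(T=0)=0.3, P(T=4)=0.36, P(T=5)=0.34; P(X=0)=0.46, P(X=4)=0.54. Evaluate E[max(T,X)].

3.788

E[max(T,X)] = Σ_t Σ_x max(t,x) · P(T=t)P(X=x)
 = 0·0.138 + 4·0.162 + 4·0.1656 + 4·0.1944 + 5·0.1564 + 5·0.1836
 = 0 + 0.648 + 0.6624 + 0.7776 + 0.782 + 0.918
 = 3.788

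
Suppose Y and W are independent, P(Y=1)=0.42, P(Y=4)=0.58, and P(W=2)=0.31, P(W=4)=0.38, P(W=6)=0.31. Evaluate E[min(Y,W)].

2.3804

E[min(Y,W)] = Σ_y Σ_w min(y,w) · P(Y=y)P(W=w)
 = 1·0.1302 + 1·0.1596 + 1·0.1302 + 2·0.1798 + 4·0.2204 + 4·0.1798
 = 0.1302 + 0.1596 + 0.1302 + 0.3596 + 0.8816 + 0.7192
 = 2.3804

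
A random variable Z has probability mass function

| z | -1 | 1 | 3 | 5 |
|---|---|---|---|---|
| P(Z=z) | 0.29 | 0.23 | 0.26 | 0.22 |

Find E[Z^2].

E[Z^2] = Σ z^2·P(Z=z)
 = 1·0.29 + 1·0.23 + 9·0.26 + 25·0.22
 = 0.29 + 0.23 + 2.34 + 5.5
 = 8.36

8.36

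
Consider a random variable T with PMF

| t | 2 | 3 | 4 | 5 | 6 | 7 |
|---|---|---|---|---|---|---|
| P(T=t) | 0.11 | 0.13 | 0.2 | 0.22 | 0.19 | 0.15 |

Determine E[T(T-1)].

19.8

E[T(T-1)] = Σ t(t-1)·P(T=t)
 = 2·0.11 + 6·0.13 + 12·0.2 + 20·0.22 + 30·0.19 + 42·0.15
 = 0.22 + 0.78 + 2.4 + 4.4 + 5.7 + 6.3
 = 19.8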